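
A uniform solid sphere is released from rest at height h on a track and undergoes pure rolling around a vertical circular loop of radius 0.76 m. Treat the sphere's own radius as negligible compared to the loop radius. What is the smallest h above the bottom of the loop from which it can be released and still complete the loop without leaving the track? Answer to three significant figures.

The moment of inertia is (2/5)MR², giving k ≡ I/(MR²) = 0.4.
At the top, contact is just lost when gravity alone supplies the centripetal force: Mg = Mv_top²/r, i.e. v_top² = gr.
With ω = v/R, the kinetic energy at speed v is ½(1+k)Mv² = (7/10)Mv².
Energy conservation from release (height h) to the top (height 2r): Mgh = Mg(2r) + (7/10)M·gr.
Thus h_min = 2r + (1+k)r/2 = r(2 + 1.4/2) = 0.76 × 2.7 ≈ 2.05 m.

h_min ≈ 2.05 m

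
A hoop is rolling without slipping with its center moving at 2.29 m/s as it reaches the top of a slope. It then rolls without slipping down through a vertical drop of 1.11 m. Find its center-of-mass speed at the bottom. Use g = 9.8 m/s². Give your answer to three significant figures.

v ≈ 4.02 m/s

The moment of inertia is MR², giving k ≡ I/(MR²) = 1.
Pure rolling means v = ωR; then KE = ½Mv² + ½I(v/R)² = ½(1+k)Mv² = Mv².
Conserving energy between top and bottom: Mv² = Mv₀² + Mgh, hence v² = v₀² + 2gh/(1+k).
v = √(2.29² + 2×9.8×1.11/2) = √16.12 ≈ 4.02 m/s.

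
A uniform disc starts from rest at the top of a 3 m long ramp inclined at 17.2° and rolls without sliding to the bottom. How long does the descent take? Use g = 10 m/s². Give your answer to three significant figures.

t ≈ 1.74 s

For this body I = (1/2)MR², i.e. k = I/(MR²) = 0.5.
Along the incline Mg sinθ − f = Ma, and torque about the center fR = Iα = kMR²(a/R) gives f = kMa.
Hence a = g sinθ/(1+k) = 10×sin17.2°/1.5 = 1.971 m/s².
With constant a from rest, t = √(2L/a) = √(2·3/1.971) ≈ 1.74 s.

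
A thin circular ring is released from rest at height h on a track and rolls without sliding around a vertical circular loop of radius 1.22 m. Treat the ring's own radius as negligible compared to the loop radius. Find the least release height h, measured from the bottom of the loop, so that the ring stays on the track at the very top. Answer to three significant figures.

Here I = MR², so the shape factor k = I/(MR²) = 1.
At the top, contact is just lost when gravity alone supplies the centripetal force: Mg = Mv_top²/r, i.e. v_top² = gr.
With ω = v/R, the kinetic energy at speed v is ½(1+k)Mv² = Mv².
Energy conservation from release (height h) to the top (height 2r): Mgh = Mg(2r) + M·gr.
Thus h_min = 2r + (1+k)r/2 = r(2 + 2/2) = 1.22 × 3 ≈ 3.66 m.

h_min ≈ 3.66 m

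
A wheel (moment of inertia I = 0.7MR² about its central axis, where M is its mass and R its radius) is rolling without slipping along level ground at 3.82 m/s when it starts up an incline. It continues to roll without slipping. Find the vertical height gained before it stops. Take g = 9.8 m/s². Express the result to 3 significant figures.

h ≈ 1.27 m

The moment of inertia is 0.7MR², giving k ≡ I/(MR²) = 0.7.
The rolling condition ω = v/R makes the rotational term ½I(v/R)² = ½kMv², so KE_total = ½(1+k)Mv² = (17/20)Mv².
At the top the kinetic energy is zero, so (17/20)Mv₀² = Mgh.
Thus h = (1+k)v₀²/(2g) = 1.7 × 3.82² / (2 × 9.8) ≈ 1.27 m.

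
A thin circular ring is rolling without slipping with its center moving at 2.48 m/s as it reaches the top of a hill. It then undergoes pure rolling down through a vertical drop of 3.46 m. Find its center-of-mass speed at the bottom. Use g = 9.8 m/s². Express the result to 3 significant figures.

v ≈ 6.33 m/s

Here I = MR², so the shape factor k = I/(MR²) = 1.
Pure rolling means v = ωR; then KE = ½Mv² + ½I(v/R)² = ½(1+k)Mv² = Mv².
Energy conservation: Mv₀² + Mgh = Mv², so v² = v₀² + 2gh/(1+k).
v = √(2.48² + 2×9.8×3.46/2) = √40.06 ≈ 6.33 m/s.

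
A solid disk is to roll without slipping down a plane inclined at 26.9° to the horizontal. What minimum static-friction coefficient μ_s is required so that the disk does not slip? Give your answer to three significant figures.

For this body I = (1/2)MR², i.e. k = I/(MR²) = 0.5.
Along the incline Mg sinθ − f = Ma, and torque about the center fR = Iα = kMR²(a/R) gives f = kMa.
These give a = g sinθ/(1+k) and the required friction f = kMg sinθ/(1+k).
With N = Mg cosθ, the no-slip condition f ≤ μN gives μ_min = f/N = k tanθ/(1+k).
μ_min = 0.5 × tan26.9° / 1.5 ≈ 0.169.

μ_min ≈ 0.169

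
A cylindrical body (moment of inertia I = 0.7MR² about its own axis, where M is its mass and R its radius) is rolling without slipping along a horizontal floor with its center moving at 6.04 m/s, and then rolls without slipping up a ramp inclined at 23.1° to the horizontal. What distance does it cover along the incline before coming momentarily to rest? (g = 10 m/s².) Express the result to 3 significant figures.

d ≈ 7.90 m

For this body I = 0.7MR², i.e. k = I/(MR²) = 0.7.
Since it rolls without slipping, ω = v/R and KE = ½Mv² + ½Iω² = ½(1+k)Mv² = (17/20)Mv².
Setting this equal to Mgh gives the vertical rise h = (1+k)v₀²/(2g) = 1.7×6.04²/(2×10) = 3.101 m.
The distance along the slope is d = h/sinθ = 3.101/sin23.1° ≈ 7.90 m.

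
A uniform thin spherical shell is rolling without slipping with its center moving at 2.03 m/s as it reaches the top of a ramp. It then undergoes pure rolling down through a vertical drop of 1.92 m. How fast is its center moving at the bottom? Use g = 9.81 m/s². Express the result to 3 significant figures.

Here I = (2/3)MR², so the shape factor k = I/(MR²) = 2/3.
The rolling condition ω = v/R makes the rotational term ½I(v/R)² = ½kMv², so KE_total = ½(1+k)Mv² = (5/6)Mv².
Energy conservation: (5/6)Mv₀² + Mgh = (5/6)Mv², so v² = v₀² + 2gh/(1+k).
v = √(2.03² + 2×9.81×1.92/1.667) = √26.72 ≈ 5.17 m/s.

v ≈ 5.17 m/s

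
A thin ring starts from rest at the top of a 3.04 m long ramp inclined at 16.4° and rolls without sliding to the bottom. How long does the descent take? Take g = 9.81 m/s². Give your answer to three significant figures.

t ≈ 2.10 s

For this body I = MR², i.e. k = I/(MR²) = 1.
Translational: Mg sinθ − f = Ma. Rotational about the CM: fR = Iα = kMRa, so f = kMa.
Hence a = g sinθ/(1+k) = 9.81×sin16.4°/2 = 1.385 m/s².
Starting from rest, L = ½at², so t = √(2L/a) = √(2×3.04/1.385) ≈ 2.10 s.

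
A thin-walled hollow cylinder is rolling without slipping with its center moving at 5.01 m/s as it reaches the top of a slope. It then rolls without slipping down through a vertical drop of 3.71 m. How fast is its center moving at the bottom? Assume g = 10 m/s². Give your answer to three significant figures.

v ≈ 7.89 m/s

The moment of inertia is MR², giving k ≡ I/(MR²) = 1.
Pure rolling means v = ωR; then KE = ½Mv² + ½I(v/R)² = ½(1+k)Mv² = Mv².
Energy conservation: Mv₀² + Mgh = Mv², so v² = v₀² + 2gh/(1+k).
v = √(5.01² + 2×10×3.71/2) = √62.2 ≈ 7.89 m/s.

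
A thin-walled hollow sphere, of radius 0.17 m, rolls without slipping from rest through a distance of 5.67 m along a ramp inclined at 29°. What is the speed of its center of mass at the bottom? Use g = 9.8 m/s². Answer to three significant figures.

Here I = (2/3)MR², so the shape factor k = I/(MR²) = 2/3.
Rolling without slipping gives ω = v/R, so the total kinetic energy is ½Mv² + ½Iω² = ½(1+k)Mv² = (5/6)Mv².
The vertical drop is h = L sinθ = 5.67 × sin29° = 2.749 m.
Energy conservation: Mgh = (5/6)Mv², so v = √(2gh/(1+k)) = √(2 × 9.8 × 2.749 / 1.667) ≈ 5.69 m/s.

v ≈ 5.69 m/s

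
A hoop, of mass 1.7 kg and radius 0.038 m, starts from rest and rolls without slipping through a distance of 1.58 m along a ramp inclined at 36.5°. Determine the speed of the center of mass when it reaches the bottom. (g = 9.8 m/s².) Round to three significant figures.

v ≈ 3.03 m/s

For this body I = MR², i.e. k = I/(MR²) = 1.
The rolling condition ω = v/R makes the rotational term ½I(v/R)² = ½kMv², so KE_total = ½(1+k)Mv² = Mv².
The vertical drop is h = L sinθ = 1.58 × sin36.5° = 0.9398 m.
Energy conservation: Mgh = Mv², so v = √(2gh/(1+k)) = √(2 × 9.8 × 0.9398 / 2) ≈ 3.03 m/s.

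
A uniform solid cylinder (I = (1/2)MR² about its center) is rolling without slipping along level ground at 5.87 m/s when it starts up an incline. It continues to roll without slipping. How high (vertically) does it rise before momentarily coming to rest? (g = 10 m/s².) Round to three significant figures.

h ≈ 2.58 m

With I = (1/2)MR², the ratio k = I/(MR²) is 0.5.
Rolling without slipping gives ω = v/R, so the total kinetic energy is ½Mv² + ½Iω² = ½(1+k)Mv² = (3/4)Mv².
At the top the kinetic energy is zero, so (3/4)Mv₀² = Mgh.
Thus h = (1+k)v₀²/(2g) = 1.5 × 5.87² / (2 × 10) ≈ 2.58 m.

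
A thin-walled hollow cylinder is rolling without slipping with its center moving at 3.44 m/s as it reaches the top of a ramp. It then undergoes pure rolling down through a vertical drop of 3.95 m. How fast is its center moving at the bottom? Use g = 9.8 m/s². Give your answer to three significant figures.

v ≈ 7.11 m/s

Here I = MR², so the shape factor k = I/(MR²) = 1.
Pure rolling means v = ωR; then KE = ½Mv² + ½I(v/R)² = ½(1+k)Mv² = Mv².
Energy conservation: Mv₀² + Mgh = Mv², so v² = v₀² + 2gh/(1+k).
v = √(3.44² + 2×9.8×3.95/2) = √50.54 ≈ 7.11 m/s.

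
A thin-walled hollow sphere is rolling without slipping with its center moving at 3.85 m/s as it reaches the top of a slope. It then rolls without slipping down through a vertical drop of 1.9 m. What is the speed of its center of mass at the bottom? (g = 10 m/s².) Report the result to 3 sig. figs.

The moment of inertia is (2/3)MR², giving k ≡ I/(MR²) = 2/3.
Rolling without slipping gives ω = v/R, so the total kinetic energy is ½Mv² + ½Iω² = ½(1+k)Mv² = (5/6)Mv².
Conserving energy between top and bottom: (5/6)Mv² = (5/6)Mv₀² + Mgh, hence v² = v₀² + 2gh/(1+k).
v = √(3.85² + 2×10×1.9/1.667) = √37.62 ≈ 6.13 m/s.

v ≈ 6.13 m/s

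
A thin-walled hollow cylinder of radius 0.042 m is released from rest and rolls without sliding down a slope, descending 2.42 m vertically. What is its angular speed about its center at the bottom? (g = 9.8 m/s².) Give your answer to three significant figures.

With I = MR², the ratio k = I/(MR²) is 1.
Rolling without slipping gives ω = v/R, so the total kinetic energy is ½Mv² + ½Iω² = ½(1+k)Mv² = Mv².
Energy conservation Mgh = ½(1+k)Mv² gives v = √(2gh/(1+k)) = √(2 × 9.8 × 2.42 / 2) = 4.87 m/s.
Then ω = v/R = 4.87 / 0.042 ≈ 116 rad/s.

ω ≈ 116 rad/s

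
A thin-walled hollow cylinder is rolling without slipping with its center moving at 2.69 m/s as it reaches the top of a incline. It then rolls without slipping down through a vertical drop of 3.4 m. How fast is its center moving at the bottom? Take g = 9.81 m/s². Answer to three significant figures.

v ≈ 6.37 m/s

The moment of inertia is MR², giving k ≡ I/(MR²) = 1.
Since it rolls without slipping, ω = v/R and KE = ½Mv² + ½Iω² = ½(1+k)Mv² = Mv².
Conserving energy between top and bottom: Mv² = Mv₀² + Mgh, hence v² = v₀² + 2gh/(1+k).
v = √(2.69² + 2×9.81×3.4/2) = √40.59 ≈ 6.37 m/s.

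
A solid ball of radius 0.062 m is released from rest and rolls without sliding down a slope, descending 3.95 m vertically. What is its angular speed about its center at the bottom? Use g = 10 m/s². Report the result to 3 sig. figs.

ω ≈ 121 rad/s

The moment of inertia is (2/5)MR², giving k ≡ I/(MR²) = 0.4.
Rolling without slipping gives ω = v/R, so the total kinetic energy is ½Mv² + ½Iω² = ½(1+k)Mv² = (7/10)Mv².
Energy conservation Mgh = ½(1+k)Mv² gives v = √(2gh/(1+k)) = √(2 × 10 × 3.95 / 1.4) = 7.512 m/s.
Then ω = v/R = 7.512 / 0.062 ≈ 121 rad/s.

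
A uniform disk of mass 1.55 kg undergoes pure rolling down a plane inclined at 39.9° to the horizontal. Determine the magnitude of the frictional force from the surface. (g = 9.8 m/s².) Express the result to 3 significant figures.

f ≈ 3.25 N

The moment of inertia is (1/2)MR², giving k ≡ I/(MR²) = 0.5.
Translational: Mg sinθ − f = Ma. Rotational about the CM: fR = Iα = kMRa, so f = kMa.
Combining, a = g sinθ/(1+k) and f = kMa = kMg sinθ/(1+k).
f = 0.5 × 1.55 × 9.8 × sin39.9° / 1.5 ≈ 3.25 N.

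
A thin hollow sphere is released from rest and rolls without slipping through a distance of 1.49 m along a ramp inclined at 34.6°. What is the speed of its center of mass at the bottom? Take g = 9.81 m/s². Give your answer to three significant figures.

For this body I = (2/3)MR², i.e. k = I/(MR²) = 2/3.
The rolling condition ω = v/R makes the rotational term ½I(v/R)² = ½kMv², so KE_total = ½(1+k)Mv² = (5/6)Mv².
The vertical drop is h = L sinθ = 1.49 × sin34.6° = 0.8461 m.
Setting Mgh = (5/6)Mv² gives v = √(2gh/(1+k)) = √(2·9.81·0.8461/1.667) ≈ 3.16 m/s.

v ≈ 3.16 m/s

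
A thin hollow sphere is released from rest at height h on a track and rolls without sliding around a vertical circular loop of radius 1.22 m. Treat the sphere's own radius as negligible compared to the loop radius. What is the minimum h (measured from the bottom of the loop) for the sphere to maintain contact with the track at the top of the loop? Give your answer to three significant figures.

h_min ≈ 3.46 m

With I = (2/3)MR², the ratio k = I/(MR²) is 2/3.
At the top, contact is just lost when gravity alone supplies the centripetal force: Mg = Mv_top²/r, i.e. v_top² = gr.
With ω = v/R, the kinetic energy at speed v is ½(1+k)Mv² = (5/6)Mv².
Energy conservation from release (height h) to the top (height 2r): Mgh = Mg(2r) + (5/6)M·gr.
Thus h_min = 2r + (1+k)r/2 = r(2 + 1.667/2) = 1.22 × 2.833 ≈ 3.46 m.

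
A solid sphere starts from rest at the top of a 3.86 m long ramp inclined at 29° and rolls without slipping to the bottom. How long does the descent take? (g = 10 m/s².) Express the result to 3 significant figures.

For this body I = (2/5)MR², i.e. k = I/(MR²) = 0.4.
Along the incline Mg sinθ − f = Ma, and torque about the center fR = Iα = kMR²(a/R) gives f = kMa.
Hence a = g sinθ/(1+k) = 10×sin29°/1.4 = 3.463 m/s².
With constant a from rest, t = √(2L/a) = √(2·3.86/3.463) ≈ 1.49 s.

t ≈ 1.49 s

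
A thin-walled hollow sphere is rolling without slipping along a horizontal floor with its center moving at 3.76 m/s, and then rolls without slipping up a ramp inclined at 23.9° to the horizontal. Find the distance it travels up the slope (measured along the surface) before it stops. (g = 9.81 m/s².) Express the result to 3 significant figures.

Here I = (2/3)MR², so the shape factor k = I/(MR²) = 2/3.
Rolling without slipping gives ω = v/R, so the total kinetic energy is ½Mv² + ½Iω² = ½(1+k)Mv² = (5/6)Mv².
Setting this equal to Mgh gives the vertical rise h = (1+k)v₀²/(2g) = 1.667×3.76²/(2×9.81) = 1.201 m.
Along the incline, d = h/sinθ = 1.201/sin23.9° ≈ 2.96 m.

d ≈ 2.96 m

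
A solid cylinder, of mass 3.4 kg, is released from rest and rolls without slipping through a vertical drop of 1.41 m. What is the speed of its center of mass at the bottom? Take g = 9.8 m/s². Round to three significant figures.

v ≈ 4.29 m/s

The moment of inertia is (1/2)MR², giving k ≡ I/(MR²) = 0.5.
Pure rolling means v = ωR; then KE = ½Mv² + ½I(v/R)² = ½(1+k)Mv² = (3/4)Mv².
Energy conservation: Mgh = (3/4)Mv², so v = √(2gh/(1+k)) = √(2 × 9.8 × 1.41 / 1.5) ≈ 4.29 m/s.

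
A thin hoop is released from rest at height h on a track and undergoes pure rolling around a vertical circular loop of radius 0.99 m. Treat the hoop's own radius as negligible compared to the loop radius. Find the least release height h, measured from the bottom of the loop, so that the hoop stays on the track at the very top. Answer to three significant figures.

For this body I = MR², i.e. k = I/(MR²) = 1.
At the top, contact is just lost when gravity alone supplies the centripetal force: Mg = Mv_top²/r, i.e. v_top² = gr.
With ω = v/R, the kinetic energy at speed v is ½(1+k)Mv² = Mv².
Energy conservation from release (height h) to the top (height 2r): Mgh = Mg(2r) + M·gr.
Thus h_min = 2r + (1+k)r/2 = r(2 + 2/2) = 0.99 × 3 ≈ 2.97 m.

h_min ≈ 2.97 m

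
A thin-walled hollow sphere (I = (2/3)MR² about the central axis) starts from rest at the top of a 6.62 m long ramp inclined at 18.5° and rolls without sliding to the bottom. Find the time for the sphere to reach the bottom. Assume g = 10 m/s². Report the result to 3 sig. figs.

t ≈ 2.64 s

Here I = (2/3)MR², so the shape factor k = I/(MR²) = 2/3.
Translational: Mg sinθ − f = Ma. Rotational about the CM: fR = Iα = kMRa, so f = kMa.
Hence a = g sinθ/(1+k) = 10×sin18.5°/1.667 = 1.904 m/s².
With constant a from rest, t = √(2L/a) = √(2·6.62/1.904) ≈ 2.64 s.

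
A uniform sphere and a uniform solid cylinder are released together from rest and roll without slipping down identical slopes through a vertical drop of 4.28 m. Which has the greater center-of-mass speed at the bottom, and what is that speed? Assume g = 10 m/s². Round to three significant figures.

the uniform sphere, at v ≈ 7.82 m/s

For rolling without slipping, Mgh = ½(1+k)Mv² where k = I/(MR²), so v = √(2gh/(1+k)).
Uniform sphere: k = 0.4, giving v = √(2×10×4.28/1.4) = 7.819 m/s.
Uniform solid cylinder: k = 0.5, giving v = √(2×10×4.28/1.5) = 7.554 m/s.
The smaller k wins: the uniform sphere, at ≈ 7.82 m/s.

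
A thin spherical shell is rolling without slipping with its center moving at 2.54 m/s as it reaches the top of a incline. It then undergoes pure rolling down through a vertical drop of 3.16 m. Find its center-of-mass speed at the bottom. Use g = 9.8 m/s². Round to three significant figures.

v ≈ 6.60 m/s

The moment of inertia is (2/3)MR², giving k ≡ I/(MR²) = 2/3.
The rolling condition ω = v/R makes the rotational term ½I(v/R)² = ½kMv², so KE_total = ½(1+k)Mv² = (5/6)Mv².
Conserving energy between top and bottom: (5/6)Mv² = (5/6)Mv₀² + Mgh, hence v² = v₀² + 2gh/(1+k).
v = √(2.54² + 2×9.8×3.16/1.667) = √43.61 ≈ 6.60 m/s.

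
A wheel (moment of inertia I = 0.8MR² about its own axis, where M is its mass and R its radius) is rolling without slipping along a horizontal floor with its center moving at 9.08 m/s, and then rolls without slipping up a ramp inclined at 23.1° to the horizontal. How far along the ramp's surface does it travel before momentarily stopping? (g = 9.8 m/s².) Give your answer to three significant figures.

For this body I = 0.8MR², i.e. k = I/(MR²) = 0.8.
The rolling condition ω = v/R makes the rotational term ½I(v/R)² = ½kMv², so KE_total = ½(1+k)Mv² = (9/10)Mv².
Setting this equal to Mgh gives the vertical rise h = (1+k)v₀²/(2g) = 1.8×9.08²/(2×9.8) = 7.572 m.
Along the incline, d = h/sinθ = 7.572/sin23.1° ≈ 19.3 m.

d ≈ 19.3 m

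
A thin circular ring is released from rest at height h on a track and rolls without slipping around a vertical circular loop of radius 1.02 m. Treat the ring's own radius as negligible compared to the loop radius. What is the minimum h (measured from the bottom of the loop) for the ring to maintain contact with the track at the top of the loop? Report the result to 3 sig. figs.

h_min ≈ 3.06 m

With I = MR², the ratio k = I/(MR²) is 1.
At the top of the loop, the minimum-contact condition is Mg = Mv_top²/r, so v_top² = gr.
With ω = v/R, the kinetic energy at speed v is ½(1+k)Mv² = Mv².
Energy conservation from release (height h) to the top (height 2r): Mgh = Mg(2r) + M·gr.
Thus h_min = 2r + (1+k)r/2 = r(2 + 2/2) = 1.02 × 3 ≈ 3.06 m.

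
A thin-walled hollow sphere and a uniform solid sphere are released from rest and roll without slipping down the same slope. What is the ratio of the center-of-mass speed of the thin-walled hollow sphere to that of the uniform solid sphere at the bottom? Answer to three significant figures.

Each satisfies Mgh = ½(1+k)Mv² with k = I/(MR²), so v ∝ 1/√(1+k).
For the thin-walled hollow sphere k = 2/3; for the uniform solid sphere k = 0.4.
v₁/v₂ = √((1+k₂)/(1+k₁)) = √(1.4/1.667) ≈ 0.917.

v_ratio ≈ 0.917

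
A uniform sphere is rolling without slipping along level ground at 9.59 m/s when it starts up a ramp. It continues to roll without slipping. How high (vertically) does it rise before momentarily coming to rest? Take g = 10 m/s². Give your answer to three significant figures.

The moment of inertia is (2/5)MR², giving k ≡ I/(MR²) = 0.4.
Rolling without slipping gives ω = v/R, so the total kinetic energy is ½Mv² + ½Iω² = ½(1+k)Mv² = (7/10)Mv².
At the top the kinetic energy is zero, so (7/10)Mv₀² = Mgh.
Thus h = (1+k)v₀²/(2g) = 1.4 × 9.59² / (2 × 10) ≈ 6.44 m.

h ≈ 6.44 m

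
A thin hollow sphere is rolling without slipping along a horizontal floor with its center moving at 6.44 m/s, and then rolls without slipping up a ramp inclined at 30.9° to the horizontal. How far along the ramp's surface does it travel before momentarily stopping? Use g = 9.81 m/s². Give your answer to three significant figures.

The moment of inertia is (2/3)MR², giving k ≡ I/(MR²) = 2/3.
Since it rolls without slipping, ω = v/R and KE = ½Mv² + ½Iω² = ½(1+k)Mv² = (5/6)Mv².
Setting this equal to Mgh gives the vertical rise h = (1+k)v₀²/(2g) = 1.667×6.44²/(2×9.81) = 3.523 m.
Along the incline, d = h/sinθ = 3.523/sin30.9° ≈ 6.86 m.

d ≈ 6.86 m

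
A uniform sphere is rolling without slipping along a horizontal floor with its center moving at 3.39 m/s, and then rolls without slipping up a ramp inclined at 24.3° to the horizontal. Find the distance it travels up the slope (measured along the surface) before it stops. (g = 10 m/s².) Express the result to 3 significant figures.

The moment of inertia is (2/5)MR², giving k ≡ I/(MR²) = 0.4.
Since it rolls without slipping, ω = v/R and KE = ½Mv² + ½Iω² = ½(1+k)Mv² = (7/10)Mv².
Setting this equal to Mgh gives the vertical rise h = (1+k)v₀²/(2g) = 1.4×3.39²/(2×10) = 0.8044 m.
The distance along the slope is d = h/sinθ = 0.8044/sin24.3° ≈ 1.95 m.

d ≈ 1.95 m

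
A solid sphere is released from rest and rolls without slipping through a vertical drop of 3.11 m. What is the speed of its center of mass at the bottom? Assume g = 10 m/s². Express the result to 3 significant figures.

v ≈ 6.67 m/s

Here I = (2/5)MR², so the shape factor k = I/(MR²) = 0.4.
The rolling condition ω = v/R makes the rotational term ½I(v/R)² = ½kMv², so KE_total = ½(1+k)Mv² = (7/10)Mv².
Energy conservation: Mgh = (7/10)Mv², so v = √(2gh/(1+k)) = √(2 × 10 × 3.11 / 1.4) ≈ 6.67 m/s.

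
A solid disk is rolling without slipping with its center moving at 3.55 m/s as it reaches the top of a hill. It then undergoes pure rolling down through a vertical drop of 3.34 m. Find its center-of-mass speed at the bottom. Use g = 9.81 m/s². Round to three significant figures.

v ≈ 7.50 m/s

With I = (1/2)MR², the ratio k = I/(MR²) is 0.5.
Rolling without slipping gives ω = v/R, so the total kinetic energy is ½Mv² + ½Iω² = ½(1+k)Mv² = (3/4)Mv².
Conserving energy between top and bottom: (3/4)Mv² = (3/4)Mv₀² + Mgh, hence v² = v₀² + 2gh/(1+k).
v = √(3.55² + 2×9.81×3.34/1.5) = √56.29 ≈ 7.50 m/s.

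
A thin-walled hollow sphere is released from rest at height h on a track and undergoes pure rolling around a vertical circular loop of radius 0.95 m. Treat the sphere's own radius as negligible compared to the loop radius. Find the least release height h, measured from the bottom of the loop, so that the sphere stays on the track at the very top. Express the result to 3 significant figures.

h_min ≈ 2.69 m

With I = (2/3)MR², the ratio k = I/(MR²) is 2/3.
At the top of the loop, the minimum-contact condition is Mg = Mv_top²/r, so v_top² = gr.
With ω = v/R, the kinetic energy at speed v is ½(1+k)Mv² = (5/6)Mv².
Energy conservation from release (height h) to the top (height 2r): Mgh = Mg(2r) + (5/6)M·gr.
Thus h_min = 2r + (1+k)r/2 = r(2 + 1.667/2) = 0.95 × 2.833 ≈ 2.69 m.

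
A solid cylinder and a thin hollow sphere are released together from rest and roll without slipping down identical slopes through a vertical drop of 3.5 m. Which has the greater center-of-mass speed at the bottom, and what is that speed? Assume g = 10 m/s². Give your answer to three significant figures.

For rolling without slipping, Mgh = ½(1+k)Mv² where k = I/(MR²), so v = √(2gh/(1+k)).
Solid cylinder: k = 0.5, giving v = √(2×10×3.5/1.5) = 6.831 m/s.
Thin hollow sphere: k = 2/3, giving v = √(2×10×3.5/1.667) = 6.481 m/s.
The smaller k wins: the solid cylinder, at ≈ 6.83 m/s.

the solid cylinder, at v ≈ 6.83 m/s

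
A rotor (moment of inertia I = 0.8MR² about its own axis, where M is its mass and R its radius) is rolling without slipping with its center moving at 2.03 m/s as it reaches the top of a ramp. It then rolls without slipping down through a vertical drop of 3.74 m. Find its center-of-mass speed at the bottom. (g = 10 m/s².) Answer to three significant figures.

v ≈ 6.76 m/s

With I = 0.8MR², the ratio k = I/(MR²) is 0.8.
Pure rolling means v = ωR; then KE = ½Mv² + ½I(v/R)² = ½(1+k)Mv² = (9/10)Mv².
Energy conservation: (9/10)Mv₀² + Mgh = (9/10)Mv², so v² = v₀² + 2gh/(1+k).
v = √(2.03² + 2×10×3.74/1.8) = √45.68 ≈ 6.76 m/s.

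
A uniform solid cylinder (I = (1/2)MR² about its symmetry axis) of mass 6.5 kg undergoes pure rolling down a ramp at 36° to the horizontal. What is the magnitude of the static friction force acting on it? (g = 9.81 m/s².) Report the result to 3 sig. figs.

For this body I = (1/2)MR², i.e. k = I/(MR²) = 0.5.
Newton's second law down the slope: Mg sinθ − f = Ma. The torque equation fR = Iα (with α = a/R) gives f = kMa.
Combining, a = g sinθ/(1+k) and f = kMa = kMg sinθ/(1+k).
f = 0.5 × 6.5 × 9.81 × sin36° / 1.5 ≈ 12.5 N.

f ≈ 12.5 N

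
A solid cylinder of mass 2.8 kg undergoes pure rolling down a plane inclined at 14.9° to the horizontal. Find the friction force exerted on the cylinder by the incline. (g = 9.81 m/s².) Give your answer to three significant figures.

With I = (1/2)MR², the ratio k = I/(MR²) is 0.5.
Newton's second law down the slope: Mg sinθ − f = Ma. The torque equation fR = Iα (with α = a/R) gives f = kMa.
Combining, a = g sinθ/(1+k) and f = kMa = kMg sinθ/(1+k).
f = 0.5 × 2.8 × 9.81 × sin14.9° / 1.5 ≈ 2.35 N.

f ≈ 2.35 N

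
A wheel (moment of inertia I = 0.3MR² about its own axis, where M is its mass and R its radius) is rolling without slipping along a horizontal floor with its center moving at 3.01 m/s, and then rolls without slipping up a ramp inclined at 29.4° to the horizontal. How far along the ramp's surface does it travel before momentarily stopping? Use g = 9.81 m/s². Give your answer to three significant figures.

d ≈ 1.22 m

For this body I = 0.3MR², i.e. k = I/(MR²) = 0.3.
Since it rolls without slipping, ω = v/R and KE = ½Mv² + ½Iω² = ½(1+k)Mv² = (13/20)Mv².
Setting this equal to Mgh gives the vertical rise h = (1+k)v₀²/(2g) = 1.3×3.01²/(2×9.81) = 0.6003 m.
Along the incline, d = h/sinθ = 0.6003/sin29.4° ≈ 1.22 m.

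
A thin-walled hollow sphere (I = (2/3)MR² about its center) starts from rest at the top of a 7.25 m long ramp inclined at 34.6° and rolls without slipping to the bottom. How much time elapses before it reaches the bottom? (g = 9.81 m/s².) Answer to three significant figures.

Here I = (2/3)MR², so the shape factor k = I/(MR²) = 2/3.
Newton's second law down the slope: Mg sinθ − f = Ma. The torque equation fR = Iα (with α = a/R) gives f = kMa.
Hence a = g sinθ/(1+k) = 9.81×sin34.6°/1.667 = 3.342 m/s².
Starting from rest, L = ½at², so t = √(2L/a) = √(2×7.25/3.342) ≈ 2.08 s.

t ≈ 2.08 s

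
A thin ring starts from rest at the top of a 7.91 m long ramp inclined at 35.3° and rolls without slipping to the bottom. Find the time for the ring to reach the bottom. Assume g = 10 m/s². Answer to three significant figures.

t ≈ 2.34 s

Here I = MR², so the shape factor k = I/(MR²) = 1.
Newton's second law down the slope: Mg sinθ − f = Ma. The torque equation fR = Iα (with α = a/R) gives f = kMa.
Hence a = g sinθ/(1+k) = 10×sin35.3°/2 = 2.889 m/s².
With constant a from rest, t = √(2L/a) = √(2·7.91/2.889) ≈ 2.34 s.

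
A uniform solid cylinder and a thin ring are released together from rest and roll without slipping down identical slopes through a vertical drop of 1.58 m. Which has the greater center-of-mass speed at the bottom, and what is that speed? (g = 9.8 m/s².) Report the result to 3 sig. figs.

For rolling without slipping, Mgh = ½(1+k)Mv² where k = I/(MR²), so v = √(2gh/(1+k)).
Uniform solid cylinder: k = 0.5, giving v = √(2×9.8×1.58/1.5) = 4.544 m/s.
Thin ring: k = 1, giving v = √(2×9.8×1.58/2) = 3.935 m/s.
The smaller k wins: the uniform solid cylinder, at ≈ 4.54 m/s.

the uniform solid cylinder, at v ≈ 4.54 m/s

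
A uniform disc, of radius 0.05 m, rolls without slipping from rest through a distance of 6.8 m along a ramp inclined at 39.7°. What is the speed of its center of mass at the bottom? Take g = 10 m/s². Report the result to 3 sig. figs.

Here I = (1/2)MR², so the shape factor k = I/(MR²) = 0.5.
Since it rolls without slipping, ω = v/R and KE = ½Mv² + ½Iω² = ½(1+k)Mv² = (3/4)Mv².
The vertical drop is h = L sinθ = 6.8 × sin39.7° = 4.344 m.
Setting Mgh = (3/4)Mv² gives v = √(2gh/(1+k)) = √(2·10·4.344/1.5) ≈ 7.61 m/s.

v ≈ 7.61 m/s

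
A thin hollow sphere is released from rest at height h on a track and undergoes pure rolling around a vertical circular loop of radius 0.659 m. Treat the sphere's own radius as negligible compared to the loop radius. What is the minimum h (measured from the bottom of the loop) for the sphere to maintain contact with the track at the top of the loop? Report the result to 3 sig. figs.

h_min ≈ 1.87 m

For this body I = (2/3)MR², i.e. k = I/(MR²) = 2/3.
At the top, contact is just lost when gravity alone supplies the centripetal force: Mg = Mv_top²/r, i.e. v_top² = gr.
With ω = v/R, the kinetic energy at speed v is ½(1+k)Mv² = (5/6)Mv².
Energy conservation from release (height h) to the top (height 2r): Mgh = Mg(2r) + (5/6)M·gr.
Thus h_min = 2r + (1+k)r/2 = r(2 + 1.667/2) = 0.659 × 2.833 ≈ 1.87 m.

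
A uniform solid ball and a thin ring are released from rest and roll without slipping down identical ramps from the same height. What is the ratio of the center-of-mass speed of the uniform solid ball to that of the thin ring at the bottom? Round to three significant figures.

Each satisfies Mgh = ½(1+k)Mv² with k = I/(MR²), so v ∝ 1/√(1+k).
For the uniform solid ball k = 0.4; for the thin ring k = 1.
v₁/v₂ = √((1+k₂)/(1+k₁)) = √(2/1.4) ≈ 1.20.

v_ratio ≈ 1.20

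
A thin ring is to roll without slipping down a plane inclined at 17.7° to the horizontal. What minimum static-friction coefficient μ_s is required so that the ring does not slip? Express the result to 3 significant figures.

μ_min ≈ 0.160

Here I = MR², so the shape factor k = I/(MR²) = 1.
Translational: Mg sinθ − f = Ma. Rotational about the CM: fR = Iα = kMRa, so f = kMa.
These give a = g sinθ/(1+k) and the required friction f = kMg sinθ/(1+k).
With N = Mg cosθ, the no-slip condition f ≤ μN gives μ_min = f/N = k tanθ/(1+k).
μ_min = 1 × tan17.7° / 2 ≈ 0.160.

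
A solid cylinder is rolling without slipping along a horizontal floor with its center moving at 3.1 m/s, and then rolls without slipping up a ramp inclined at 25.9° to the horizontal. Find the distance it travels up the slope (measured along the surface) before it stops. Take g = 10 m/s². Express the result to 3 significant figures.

d ≈ 1.65 m

With I = (1/2)MR², the ratio k = I/(MR²) is 0.5.
Rolling without slipping gives ω = v/R, so the total kinetic energy is ½Mv² + ½Iω² = ½(1+k)Mv² = (3/4)Mv².
Setting this equal to Mgh gives the vertical rise h = (1+k)v₀²/(2g) = 1.5×3.1²/(2×10) = 0.7208 m.
The distance along the slope is d = h/sinθ = 0.7208/sin25.9° ≈ 1.65 m.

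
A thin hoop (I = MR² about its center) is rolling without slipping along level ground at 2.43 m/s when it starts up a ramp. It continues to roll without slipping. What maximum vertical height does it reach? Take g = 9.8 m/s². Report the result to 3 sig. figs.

h ≈ 0.603 m

Here I = MR², so the shape factor k = I/(MR²) = 1.
Rolling without slipping gives ω = v/R, so the total kinetic energy is ½Mv² + ½Iω² = ½(1+k)Mv² = Mv².
At the top the kinetic energy is zero, so Mv₀² = Mgh.
Thus h = (1+k)v₀²/(2g) = 2 × 2.43² / (2 × 9.8) ≈ 0.603 m.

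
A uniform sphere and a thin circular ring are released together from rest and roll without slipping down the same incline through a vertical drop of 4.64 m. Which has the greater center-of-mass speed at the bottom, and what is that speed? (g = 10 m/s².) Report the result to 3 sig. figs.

the uniform sphere, at v ≈ 8.14 m/s

For rolling without slipping, Mgh = ½(1+k)Mv² where k = I/(MR²), so v = √(2gh/(1+k)).
Uniform sphere: k = 0.4, giving v = √(2×10×4.64/1.4) = 8.142 m/s.
Thin circular ring: k = 1, giving v = √(2×10×4.64/2) = 6.812 m/s.
The smaller k wins: the uniform sphere, at ≈ 8.14 m/s.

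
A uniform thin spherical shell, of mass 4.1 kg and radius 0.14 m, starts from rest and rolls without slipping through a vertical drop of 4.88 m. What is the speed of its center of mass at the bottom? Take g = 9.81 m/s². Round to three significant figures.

For this body I = (2/3)MR², i.e. k = I/(MR²) = 2/3.
Since it rolls without slipping, ω = v/R and KE = ½Mv² + ½Iω² = ½(1+k)Mv² = (5/6)Mv².
Energy conservation: Mgh = (5/6)Mv², so v = √(2gh/(1+k)) = √(2 × 9.81 × 4.88 / 1.667) ≈ 7.58 m/s.

v ≈ 7.58 m/s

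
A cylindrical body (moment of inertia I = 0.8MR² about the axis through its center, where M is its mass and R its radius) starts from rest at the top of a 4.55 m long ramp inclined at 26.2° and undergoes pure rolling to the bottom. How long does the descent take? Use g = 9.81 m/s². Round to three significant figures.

t ≈ 1.94 s

With I = 0.8MR², the ratio k = I/(MR²) is 0.8.
Along the incline Mg sinθ − f = Ma, and torque about the center fR = Iα = kMR²(a/R) gives f = kMa.
Hence a = g sinθ/(1+k) = 9.81×sin26.2°/1.8 = 2.406 m/s².
Starting from rest, L = ½at², so t = √(2L/a) = √(2×4.55/2.406) ≈ 1.94 s.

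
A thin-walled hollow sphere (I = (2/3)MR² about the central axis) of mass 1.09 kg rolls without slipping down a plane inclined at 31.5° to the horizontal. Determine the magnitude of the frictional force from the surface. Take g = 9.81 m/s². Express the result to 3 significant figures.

f ≈ 2.23 N

The moment of inertia is (2/3)MR², giving k ≡ I/(MR²) = 2/3.
Along the incline Mg sinθ − f = Ma, and torque about the center fR = Iα = kMR²(a/R) gives f = kMa.
Combining, a = g sinθ/(1+k) and f = kMa = kMg sinθ/(1+k).
f = (2/3) × 1.09 × 9.81 × sin31.5° / 1.667 ≈ 2.23 N.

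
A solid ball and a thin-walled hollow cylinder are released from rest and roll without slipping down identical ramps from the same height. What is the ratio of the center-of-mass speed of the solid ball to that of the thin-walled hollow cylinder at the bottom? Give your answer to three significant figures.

Each satisfies Mgh = ½(1+k)Mv² with k = I/(MR²), so v ∝ 1/√(1+k).
For the solid ball k = 0.4; for the thin-walled hollow cylinder k = 1.
v₁/v₂ = √((1+k₂)/(1+k₁)) = √(2/1.4) ≈ 1.20.

v_ratio ≈ 1.20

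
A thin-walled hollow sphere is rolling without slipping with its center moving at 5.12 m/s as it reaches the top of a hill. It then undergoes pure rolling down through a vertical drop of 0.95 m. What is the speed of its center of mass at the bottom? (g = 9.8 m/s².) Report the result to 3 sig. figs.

The moment of inertia is (2/3)MR², giving k ≡ I/(MR²) = 2/3.
The rolling condition ω = v/R makes the rotational term ½I(v/R)² = ½kMv², so KE_total = ½(1+k)Mv² = (5/6)Mv².
Conserving energy between top and bottom: (5/6)Mv² = (5/6)Mv₀² + Mgh, hence v² = v₀² + 2gh/(1+k).
v = √(5.12² + 2×9.8×0.95/1.667) = √37.39 ≈ 6.11 m/s.

v ≈ 6.11 m/s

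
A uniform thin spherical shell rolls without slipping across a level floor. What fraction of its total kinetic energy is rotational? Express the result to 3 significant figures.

fraction ≈ 0.400

For this body I = (2/3)MR², i.e. k = I/(MR²) = 2/3.
Since ω = v/R, the translational part is ½Mv² and the rotational part is ½I(v/R)² = ½kMv²; the total is ½(1+k)Mv².
The rotational fraction is therefore k/(1+k) = (2/3)/1.667 ≈ 0.400.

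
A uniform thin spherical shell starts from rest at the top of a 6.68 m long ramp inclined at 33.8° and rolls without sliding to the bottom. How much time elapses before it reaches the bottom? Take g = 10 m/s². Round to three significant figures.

t ≈ 2.00 s

For this body I = (2/3)MR², i.e. k = I/(MR²) = 2/3.
Translational: Mg sinθ − f = Ma. Rotational about the CM: fR = Iα = kMRa, so f = kMa.
Hence a = g sinθ/(1+k) = 10×sin33.8°/1.667 = 3.338 m/s².
Starting from rest, L = ½at², so t = √(2L/a) = √(2×6.68/3.338) ≈ 2.00 s.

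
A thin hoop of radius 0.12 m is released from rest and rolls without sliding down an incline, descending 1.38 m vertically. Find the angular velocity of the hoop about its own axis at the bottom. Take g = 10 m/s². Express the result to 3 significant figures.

ω ≈ 31.0 rad/s

With I = MR², the ratio k = I/(MR²) is 1.
Rolling without slipping gives ω = v/R, so the total kinetic energy is ½Mv² + ½Iω² = ½(1+k)Mv² = Mv².
Energy conservation Mgh = ½(1+k)Mv² gives v = √(2gh/(1+k)) = √(2 × 10 × 1.38 / 2) = 3.715 m/s.
The angular speed follows from ω = v/R = 3.715/0.12 ≈ 31.0 rad/s.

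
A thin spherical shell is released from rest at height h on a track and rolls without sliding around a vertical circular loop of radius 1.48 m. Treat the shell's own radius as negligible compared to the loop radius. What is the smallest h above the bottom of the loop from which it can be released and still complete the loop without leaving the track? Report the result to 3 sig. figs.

h_min ≈ 4.19 m

Here I = (2/3)MR², so the shape factor k = I/(MR²) = 2/3.
At the top, contact is just lost when gravity alone supplies the centripetal force: Mg = Mv_top²/r, i.e. v_top² = gr.
With ω = v/R, the kinetic energy at speed v is ½(1+k)Mv² = (5/6)Mv².
Energy conservation from release (height h) to the top (height 2r): Mgh = Mg(2r) + (5/6)M·gr.
Thus h_min = 2r + (1+k)r/2 = r(2 + 1.667/2) = 1.48 × 2.833 ≈ 4.19 m.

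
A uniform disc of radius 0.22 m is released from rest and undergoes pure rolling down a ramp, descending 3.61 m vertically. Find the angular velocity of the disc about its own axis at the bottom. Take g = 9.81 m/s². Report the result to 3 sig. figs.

ω ≈ 31.2 rad/s

The moment of inertia is (1/2)MR², giving k ≡ I/(MR²) = 0.5.
Since it rolls without slipping, ω = v/R and KE = ½Mv² + ½Iω² = ½(1+k)Mv² = (3/4)Mv².
Energy conservation Mgh = ½(1+k)Mv² gives v = √(2gh/(1+k)) = √(2 × 9.81 × 3.61 / 1.5) = 6.872 m/s.
Then ω = v/R = 6.872 / 0.22 ≈ 31.2 rad/s.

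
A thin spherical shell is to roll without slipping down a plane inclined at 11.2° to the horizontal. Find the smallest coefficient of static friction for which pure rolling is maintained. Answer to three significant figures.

μ_min ≈ 0.0792

For this body I = (2/3)MR², i.e. k = I/(MR²) = 2/3.
Translational: Mg sinθ − f = Ma. Rotational about the CM: fR = Iα = kMRa, so f = kMa.
These give a = g sinθ/(1+k) and the required friction f = kMg sinθ/(1+k).
The normal force is N = Mg cosθ, so μ_min = f/N = k tanθ/(1+k).
μ_min = (2/3) × tan11.2° / 1.667 ≈ 0.0792.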